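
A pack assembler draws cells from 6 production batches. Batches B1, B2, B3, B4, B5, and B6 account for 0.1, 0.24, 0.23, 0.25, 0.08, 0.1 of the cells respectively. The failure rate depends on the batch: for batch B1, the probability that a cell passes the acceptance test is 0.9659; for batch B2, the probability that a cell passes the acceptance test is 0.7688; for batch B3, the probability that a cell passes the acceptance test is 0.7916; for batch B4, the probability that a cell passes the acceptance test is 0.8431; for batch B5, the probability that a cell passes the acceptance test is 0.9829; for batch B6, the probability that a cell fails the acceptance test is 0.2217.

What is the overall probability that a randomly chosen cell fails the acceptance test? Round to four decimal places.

P(F) ≈ 0.1696

P(F|B1) = 1 − 0.9659 = 0.0341.
P(F|B2) = 1 − 0.7688 = 0.2312.
P(F|B3) = 1 − 0.7916 = 0.2084.
P(F|B4) = 1 − 0.8431 = 0.1569.
P(F|B5) = 1 − 0.9829 = 0.0171.
By the law of total probability,
P(F) = P(F|B1)·P(B1) + P(F|B2)·P(B2) + P(F|B3)·P(B3) + P(F|B4)·P(B4) + P(F|B5)·P(B5) + P(F|B6)·P(B6)
      = 0.0341·0.1 + 0.2312·0.24 + 0.2084·0.23 + 0.1569·0.25 + 0.0171·0.08 + 0.2217·0.1
      = 0.00341 + 0.055488 + 0.047932 + 0.039225 + 0.001368 + 0.02217 = 0.169593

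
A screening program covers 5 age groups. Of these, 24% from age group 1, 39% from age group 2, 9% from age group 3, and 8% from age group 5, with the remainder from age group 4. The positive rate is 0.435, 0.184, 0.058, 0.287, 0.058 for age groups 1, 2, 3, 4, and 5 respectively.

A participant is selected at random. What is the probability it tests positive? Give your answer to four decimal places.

0.2434

P(4) = 1 − (0.24 + 0.39 + 0.09 + 0.08) = 0.2.
P(T) = P(T|1)·P(1) + P(T|2)·P(2) + P(T|3)·P(3) + P(T|4)·P(4) + P(T|5)·P(5)
      = 0.435·0.24 + 0.184·0.39 + 0.058·0.09 + 0.287·0.2 + 0.058·0.08
      = 0.1044 + 0.07176 + 0.00522 + 0.0574 + 0.00464 = 0.24342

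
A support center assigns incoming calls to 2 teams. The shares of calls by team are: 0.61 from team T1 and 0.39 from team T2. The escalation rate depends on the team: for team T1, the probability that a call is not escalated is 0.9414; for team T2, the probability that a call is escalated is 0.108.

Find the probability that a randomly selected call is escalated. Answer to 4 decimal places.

P(E|T1) = 1 − 0.9414 = 0.0586.
Using total probability over the partition,
P(E) = P(E|T1)·P(T1) + P(E|T2)·P(T2)
      = 0.0586·0.61 + 0.108·0.39
      = 0.035746 + 0.04212 = 0.077866

0.0779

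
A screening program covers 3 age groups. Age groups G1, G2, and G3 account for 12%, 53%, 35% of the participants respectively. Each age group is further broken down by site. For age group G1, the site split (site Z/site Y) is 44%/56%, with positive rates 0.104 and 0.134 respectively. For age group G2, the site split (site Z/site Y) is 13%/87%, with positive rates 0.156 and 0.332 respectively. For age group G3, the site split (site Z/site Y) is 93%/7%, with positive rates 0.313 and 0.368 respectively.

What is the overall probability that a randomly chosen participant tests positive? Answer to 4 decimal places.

P(T) ≈ 0.2892

P(T|G1) = 0.44·0.104 + 0.56·0.134 = 0.04576 + 0.07504 = 0.1208
P(T|G2) = 0.13·0.156 + 0.87·0.332 = 0.02028 + 0.28884 = 0.30912
P(T|G3) = 0.93·0.313 + 0.07·0.368 = 0.29109 + 0.02576 = 0.31685
Then overall,
P(T) = 0.12·0.1208 + 0.53·0.30912 + 0.35·0.31685
      = 0.014496 + 0.1638336 + 0.1108975 = 0.2892271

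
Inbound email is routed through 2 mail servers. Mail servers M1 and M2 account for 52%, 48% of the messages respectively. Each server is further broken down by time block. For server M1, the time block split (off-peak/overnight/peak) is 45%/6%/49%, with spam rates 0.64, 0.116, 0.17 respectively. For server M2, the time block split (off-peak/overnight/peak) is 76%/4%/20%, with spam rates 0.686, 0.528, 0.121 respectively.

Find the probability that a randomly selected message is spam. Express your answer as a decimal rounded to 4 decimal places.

P(S|M1) = 0.45·0.64 + 0.06·0.116 + 0.49·0.17 = 0.288 + 0.00696 + 0.0833 = 0.37826
P(S|M2) = 0.76·0.686 + 0.04·0.528 + 0.2·0.121 = 0.52136 + 0.02112 + 0.0242 = 0.56668
Then overall,
P(S) = 0.52·0.37826 + 0.48·0.56668
      = 0.1966952 + 0.2720064 = 0.4687016

0.4687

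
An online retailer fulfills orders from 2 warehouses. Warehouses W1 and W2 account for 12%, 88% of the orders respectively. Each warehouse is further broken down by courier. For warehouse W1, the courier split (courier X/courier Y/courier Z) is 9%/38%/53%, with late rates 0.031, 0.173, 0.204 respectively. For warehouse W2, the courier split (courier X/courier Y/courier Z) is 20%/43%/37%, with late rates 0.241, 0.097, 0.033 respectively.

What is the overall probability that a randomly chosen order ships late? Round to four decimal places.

P(L|W1) = 0.09·0.031 + 0.38·0.173 + 0.53·0.204 = 0.00279 + 0.06574 + 0.10812 = 0.17665
P(L|W2) = 0.2·0.241 + 0.43·0.097 + 0.37·0.033 = 0.0482 + 0.04171 + 0.01221 = 0.10212
By total probability over the outer partition,
P(L) = 0.12·0.17665 + 0.88·0.10212
      = 0.021198 + 0.0898656 = 0.1110636

0.1111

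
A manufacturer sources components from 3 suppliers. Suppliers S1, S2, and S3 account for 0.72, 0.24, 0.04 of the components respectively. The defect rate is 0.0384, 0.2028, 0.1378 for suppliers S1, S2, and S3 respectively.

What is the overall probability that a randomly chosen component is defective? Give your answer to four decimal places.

P(D) = P(D|S1)·P(S1) + P(D|S2)·P(S2) + P(D|S3)·P(S3)
      = 0.0384·0.72 + 0.2028·0.24 + 0.1378·0.04
      = 0.027648 + 0.048672 + 0.005512 = 0.081832

0.0818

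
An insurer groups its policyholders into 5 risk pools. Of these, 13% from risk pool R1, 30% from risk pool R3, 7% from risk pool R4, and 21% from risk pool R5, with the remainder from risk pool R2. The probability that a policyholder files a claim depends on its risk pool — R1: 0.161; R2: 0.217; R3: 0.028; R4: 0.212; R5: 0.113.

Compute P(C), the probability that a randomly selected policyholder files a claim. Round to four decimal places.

P(C) ≈ 0.1308

P(R2) = 1 − (0.13 + 0.3 + 0.07 + 0.21) = 0.29.
P(C) = P(C|R1)·P(R1) + P(C|R2)·P(R2) + P(C|R3)·P(R3) + P(C|R4)·P(R4) + P(C|R5)·P(R5)
      = 0.161·0.13 + 0.217·0.29 + 0.028·0.3 + 0.212·0.07 + 0.113·0.21
      = 0.02093 + 0.06293 + 0.0084 + 0.01484 + 0.02373 = 0.13083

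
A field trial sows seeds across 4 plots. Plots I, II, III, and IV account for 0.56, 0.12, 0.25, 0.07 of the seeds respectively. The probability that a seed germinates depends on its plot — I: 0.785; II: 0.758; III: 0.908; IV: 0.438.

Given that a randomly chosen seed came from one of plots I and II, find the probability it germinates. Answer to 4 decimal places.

Let S = {I, II}.
P(S) = 0.56 + 0.12 = 0.68.
P(G ∩ S) = 0.785·0.56 + 0.758·0.12 = 0.4396 + 0.09096 = 0.53056.
P(G | S) = 0.53056 / 0.68 = 0.780235…

P(G|S) ≈ 0.7802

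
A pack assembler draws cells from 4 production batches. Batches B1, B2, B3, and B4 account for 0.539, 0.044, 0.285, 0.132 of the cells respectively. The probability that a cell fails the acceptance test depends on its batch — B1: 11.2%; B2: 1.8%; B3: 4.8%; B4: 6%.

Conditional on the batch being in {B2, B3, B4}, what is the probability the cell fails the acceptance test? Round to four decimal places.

P(F|S) ≈ 0.0486

Let S = {B2, B3, B4}.
P(S) = 0.044 + 0.285 + 0.132 = 0.461.
P(F ∩ S) = 0.018·0.044 + 0.048·0.285 + 0.06·0.132 = 0.000792 + 0.01368 + 0.00792 = 0.022392.
P(F | S) = 0.022392 / 0.461 = 0.048573…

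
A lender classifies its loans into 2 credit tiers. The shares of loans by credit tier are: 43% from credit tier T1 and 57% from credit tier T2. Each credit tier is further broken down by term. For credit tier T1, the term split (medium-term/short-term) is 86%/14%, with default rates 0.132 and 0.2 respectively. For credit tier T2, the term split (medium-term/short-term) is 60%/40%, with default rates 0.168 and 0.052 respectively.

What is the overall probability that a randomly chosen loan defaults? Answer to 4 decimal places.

P(D|T1) = 0.86·0.132 + 0.14·0.2 = 0.11352 + 0.028 = 0.14152
P(D|T2) = 0.6·0.168 + 0.4·0.052 = 0.1008 + 0.0208 = 0.1216
Then overall,
P(D) = 0.43·0.14152 + 0.57·0.1216
      = 0.0608536 + 0.069312 = 0.1301656

0.1302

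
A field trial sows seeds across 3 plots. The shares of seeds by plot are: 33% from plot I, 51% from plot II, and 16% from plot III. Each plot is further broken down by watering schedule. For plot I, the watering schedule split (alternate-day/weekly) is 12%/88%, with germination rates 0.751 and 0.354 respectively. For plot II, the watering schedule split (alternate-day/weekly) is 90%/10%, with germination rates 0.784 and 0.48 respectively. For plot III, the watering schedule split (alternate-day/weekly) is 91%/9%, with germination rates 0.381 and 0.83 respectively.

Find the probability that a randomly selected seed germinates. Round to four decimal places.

P(G|I) = 0.12·0.751 + 0.88·0.354 = 0.09012 + 0.31152 = 0.40164
P(G|II) = 0.9·0.784 + 0.1·0.48 = 0.7056 + 0.048 = 0.7536
P(G|III) = 0.91·0.381 + 0.09·0.83 = 0.34671 + 0.0747 = 0.42141
By total probability over the outer partition,
P(G) = 0.33·0.40164 + 0.51·0.7536 + 0.16·0.42141
      = 0.1325412 + 0.384336 + 0.0674256 = 0.5843028

P(G) ≈ 0.5843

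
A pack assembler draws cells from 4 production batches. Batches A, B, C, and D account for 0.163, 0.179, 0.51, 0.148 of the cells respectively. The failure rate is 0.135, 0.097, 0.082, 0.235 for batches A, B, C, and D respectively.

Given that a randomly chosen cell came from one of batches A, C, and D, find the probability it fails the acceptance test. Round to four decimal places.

P(F|S) ≈ 0.1201

Let S = {A, C, D}.
P(S) = 0.163 + 0.51 + 0.148 = 0.821.
P(F ∩ S) = 0.135·0.163 + 0.082·0.51 + 0.235·0.148 = 0.022005 + 0.04182 + 0.03478 = 0.098605.
P(F | S) = 0.098605 / 0.821 = 0.120104…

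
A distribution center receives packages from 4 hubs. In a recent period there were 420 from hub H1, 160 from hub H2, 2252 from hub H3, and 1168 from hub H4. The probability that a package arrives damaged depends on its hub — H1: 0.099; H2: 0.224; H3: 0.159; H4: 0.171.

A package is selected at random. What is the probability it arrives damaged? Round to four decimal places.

Total: 420 + 160 + 2252 + 1168 = 4000.
P(H1) = 420/4000 = 0.105. P(H2) = 160/4000 = 0.04. P(H3) = 2252/4000 = 0.563. P(H4) = 1168/4000 = 0.292.
P(D) = P(D|H1)·P(H1) + P(D|H2)·P(H2) + P(D|H3)·P(H3) + P(D|H4)·P(H4)
      = 0.099·0.105 + 0.224·0.04 + 0.159·0.563 + 0.171·0.292
      = 0.010395 + 0.00896 + 0.089517 + 0.049932 = 0.158804

0.1588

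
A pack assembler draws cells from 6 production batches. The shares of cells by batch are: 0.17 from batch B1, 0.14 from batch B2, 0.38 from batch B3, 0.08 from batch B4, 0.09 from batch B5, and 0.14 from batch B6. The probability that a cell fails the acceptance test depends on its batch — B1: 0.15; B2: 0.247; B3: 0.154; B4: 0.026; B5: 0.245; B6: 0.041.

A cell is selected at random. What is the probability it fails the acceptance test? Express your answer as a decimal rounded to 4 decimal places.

Using total probability over the partition,
P(F) = P(F|B1)·P(B1) + P(F|B2)·P(B2) + P(F|B3)·P(B3) + P(F|B4)·P(B4) + P(F|B5)·P(B5) + P(F|B6)·P(B6)
      = 0.15·0.17 + 0.247·0.14 + 0.154·0.38 + 0.026·0.08 + 0.245·0.09 + 0.041·0.14
      = 0.0255 + 0.03458 + 0.05852 + 0.00208 + 0.02205 + 0.00574 = 0.14847

0.1485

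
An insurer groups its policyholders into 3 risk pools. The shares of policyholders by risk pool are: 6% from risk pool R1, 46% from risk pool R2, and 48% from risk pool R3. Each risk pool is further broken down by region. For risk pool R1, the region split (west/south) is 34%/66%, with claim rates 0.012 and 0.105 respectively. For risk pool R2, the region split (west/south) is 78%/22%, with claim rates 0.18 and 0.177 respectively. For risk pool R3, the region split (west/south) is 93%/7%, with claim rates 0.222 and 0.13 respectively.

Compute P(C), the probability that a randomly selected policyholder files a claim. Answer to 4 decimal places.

P(C) ≈ 0.1904

P(C|R1) = 0.34·0.012 + 0.66·0.105 = 0.00408 + 0.0693 = 0.07338
P(C|R2) = 0.78·0.18 + 0.22·0.177 = 0.1404 + 0.03894 = 0.17934
P(C|R3) = 0.93·0.222 + 0.07·0.13 = 0.20646 + 0.0091 = 0.21556
By total probability over the outer partition,
P(C) = 0.06·0.07338 + 0.46·0.17934 + 0.48·0.21556
      = 0.0044028 + 0.0824964 + 0.1034688 = 0.190368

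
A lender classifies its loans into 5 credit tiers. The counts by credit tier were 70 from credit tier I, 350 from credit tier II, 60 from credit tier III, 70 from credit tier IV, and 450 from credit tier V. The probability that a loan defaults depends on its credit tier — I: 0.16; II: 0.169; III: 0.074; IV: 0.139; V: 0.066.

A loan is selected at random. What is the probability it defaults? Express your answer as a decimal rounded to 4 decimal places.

Total: 70 + 350 + 60 + 70 + 450 = 1000.
P(I) = 70/1000 = 0.07. P(II) = 350/1000 = 0.35. P(III) = 60/1000 = 0.06. P(IV) = 70/1000 = 0.07. P(V) = 450/1000 = 0.45.
P(D) = P(D|I)·P(I) + P(D|II)·P(II) + P(D|III)·P(III) + P(D|IV)·P(IV) + P(D|V)·P(V)
      = 0.16·0.07 + 0.169·0.35 + 0.074·0.06 + 0.139·0.07 + 0.066·0.45
      = 0.0112 + 0.05915 + 0.00444 + 0.00973 + 0.0297 = 0.11422

P(D) ≈ 0.1142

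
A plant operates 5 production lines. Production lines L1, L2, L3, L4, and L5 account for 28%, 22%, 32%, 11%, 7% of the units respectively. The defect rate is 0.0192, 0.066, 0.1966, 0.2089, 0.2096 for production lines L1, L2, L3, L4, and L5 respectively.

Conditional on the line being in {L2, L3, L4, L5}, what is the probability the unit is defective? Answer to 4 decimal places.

P(D|S) ≈ 0.1598

Let S = {L2, L3, L4, L5}.
P(S) = 0.22 + 0.32 + 0.11 + 0.07 = 0.72.
P(D ∩ S) = 0.066·0.22 + 0.1966·0.32 + 0.2089·0.11 + 0.2096·0.07 = 0.01452 + 0.062912 + 0.022979 + 0.014672 = 0.115083.
P(D | S) = 0.115083 / 0.72 = 0.159838…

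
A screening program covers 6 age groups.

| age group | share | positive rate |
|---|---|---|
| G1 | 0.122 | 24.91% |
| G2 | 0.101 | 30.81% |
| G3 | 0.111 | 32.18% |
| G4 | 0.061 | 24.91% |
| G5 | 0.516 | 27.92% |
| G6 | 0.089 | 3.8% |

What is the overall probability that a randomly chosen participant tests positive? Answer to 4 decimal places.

P(T) ≈ 0.2599

P(T) = P(T|G1)·P(G1) + P(T|G2)·P(G2) + P(T|G3)·P(G3) + P(T|G4)·P(G4) + P(T|G5)·P(G5) + P(T|G6)·P(G6)
      = 0.2491·0.122 + 0.3081·0.101 + 0.3218·0.111 + 0.2491·0.061 + 0.2792·0.516 + 0.038·0.089
      = 0.0303902 + 0.0311181 + 0.0357198 + 0.0151951 + 0.1440672 + 0.003382 = 0.2598724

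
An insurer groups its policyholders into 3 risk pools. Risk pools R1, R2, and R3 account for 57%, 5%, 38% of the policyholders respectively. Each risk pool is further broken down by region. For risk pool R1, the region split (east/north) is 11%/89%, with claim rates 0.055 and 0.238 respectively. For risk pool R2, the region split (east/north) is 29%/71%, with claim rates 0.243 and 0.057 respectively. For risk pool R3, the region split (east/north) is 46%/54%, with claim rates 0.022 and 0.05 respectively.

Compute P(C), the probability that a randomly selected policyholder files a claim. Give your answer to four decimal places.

P(C|R1) = 0.11·0.055 + 0.89·0.238 = 0.00605 + 0.21182 = 0.21787
P(C|R2) = 0.29·0.243 + 0.71·0.057 = 0.07047 + 0.04047 = 0.11094
P(C|R3) = 0.46·0.022 + 0.54·0.05 = 0.01012 + 0.027 = 0.03712
By total probability over the outer partition,
P(C) = 0.57·0.21787 + 0.05·0.11094 + 0.38·0.03712
      = 0.1241859 + 0.005547 + 0.0141056 = 0.1438385

0.1438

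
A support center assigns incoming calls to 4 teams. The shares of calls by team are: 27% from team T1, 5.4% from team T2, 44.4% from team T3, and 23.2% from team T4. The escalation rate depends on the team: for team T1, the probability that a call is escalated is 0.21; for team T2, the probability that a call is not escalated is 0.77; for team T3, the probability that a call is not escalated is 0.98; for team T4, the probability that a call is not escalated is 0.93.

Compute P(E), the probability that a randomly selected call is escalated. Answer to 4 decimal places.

P(E|T2) = 1 − 0.77 = 0.23.
P(E|T3) = 1 − 0.98 = 0.02.
P(E|T4) = 1 − 0.93 = 0.07.
Using total probability over the partition,
P(E) = P(E|T1)·P(T1) + P(E|T2)·P(T2) + P(E|T3)·P(T3) + P(E|T4)·P(T4)
      = 0.21·0.27 + 0.23·0.054 + 0.02·0.444 + 0.07·0.232
      = 0.0567 + 0.01242 + 0.00888 + 0.01624 = 0.09424

0.0942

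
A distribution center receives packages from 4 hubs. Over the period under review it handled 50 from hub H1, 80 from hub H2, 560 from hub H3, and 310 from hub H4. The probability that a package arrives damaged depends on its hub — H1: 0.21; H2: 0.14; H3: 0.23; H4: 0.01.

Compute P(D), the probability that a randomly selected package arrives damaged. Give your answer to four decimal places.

Total: 50 + 80 + 560 + 310 = 1000.
P(H1) = 50/1000 = 0.05. P(H2) = 80/1000 = 0.08. P(H3) = 560/1000 = 0.56. P(H4) = 310/1000 = 0.31.
P(D) = P(D|H1)·P(H1) + P(D|H2)·P(H2) + P(D|H3)·P(H3) + P(D|H4)·P(H4)
      = 0.21·0.05 + 0.14·0.08 + 0.23·0.56 + 0.01·0.31
      = 0.0105 + 0.0112 + 0.1288 + 0.0031 = 0.1536

P(D) ≈ 0.1536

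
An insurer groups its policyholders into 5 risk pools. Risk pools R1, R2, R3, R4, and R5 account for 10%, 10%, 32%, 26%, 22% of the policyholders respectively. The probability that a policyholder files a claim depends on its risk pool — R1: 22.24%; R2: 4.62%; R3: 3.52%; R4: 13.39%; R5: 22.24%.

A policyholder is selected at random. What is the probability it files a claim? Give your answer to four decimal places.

0.1219

P(C) = P(C|R1)·P(R1) + P(C|R2)·P(R2) + P(C|R3)·P(R3) + P(C|R4)·P(R4) + P(C|R5)·P(R5)
      = 0.2224·0.1 + 0.0462·0.1 + 0.0352·0.32 + 0.1339·0.26 + 0.2224·0.22
      = 0.02224 + 0.00462 + 0.011264 + 0.034814 + 0.048928 = 0.121866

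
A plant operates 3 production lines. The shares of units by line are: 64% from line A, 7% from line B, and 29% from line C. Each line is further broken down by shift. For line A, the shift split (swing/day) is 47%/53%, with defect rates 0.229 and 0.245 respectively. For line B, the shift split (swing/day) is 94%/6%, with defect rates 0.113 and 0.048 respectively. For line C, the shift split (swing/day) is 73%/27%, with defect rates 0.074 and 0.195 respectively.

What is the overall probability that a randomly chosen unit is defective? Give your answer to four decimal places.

P(D|A) = 0.47·0.229 + 0.53·0.245 = 0.10763 + 0.12985 = 0.23748
P(D|B) = 0.94·0.113 + 0.06·0.048 = 0.10622 + 0.00288 = 0.1091
P(D|C) = 0.73·0.074 + 0.27·0.195 = 0.05402 + 0.05265 = 0.10667
By total probability over the outer partition,
P(D) = 0.64·0.23748 + 0.07·0.1091 + 0.29·0.10667
      = 0.1519872 + 0.007637 + 0.0309343 = 0.1905585

0.1906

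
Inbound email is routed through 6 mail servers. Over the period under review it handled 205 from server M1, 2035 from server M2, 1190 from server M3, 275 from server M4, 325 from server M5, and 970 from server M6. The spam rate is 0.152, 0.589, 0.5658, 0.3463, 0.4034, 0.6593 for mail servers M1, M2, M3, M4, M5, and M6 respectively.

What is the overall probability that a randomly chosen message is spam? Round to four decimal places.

Total: 205 + 2035 + 1190 + 275 + 325 + 970 = 5000.
P(M1) = 205/5000 = 0.041. P(M2) = 2035/5000 = 0.407. P(M3) = 1190/5000 = 0.238. P(M4) = 275/5000 = 0.055. P(M5) = 325/5000 = 0.065. P(M6) = 970/5000 = 0.194.
By the law of total probability,
P(S) = P(S|M1)·P(M1) + P(S|M2)·P(M2) + P(S|M3)·P(M3) + P(S|M4)·P(M4) + P(S|M5)·P(M5) + P(S|M6)·P(M6)
      = 0.152·0.041 + 0.589·0.407 + 0.5658·0.238 + 0.3463·0.055 + 0.4034·0.065 + 0.6593·0.194
      = 0.006232 + 0.239723 + 0.1346604 + 0.0190465 + 0.026221 + 0.1279042 = 0.5537871

P(S) ≈ 0.5538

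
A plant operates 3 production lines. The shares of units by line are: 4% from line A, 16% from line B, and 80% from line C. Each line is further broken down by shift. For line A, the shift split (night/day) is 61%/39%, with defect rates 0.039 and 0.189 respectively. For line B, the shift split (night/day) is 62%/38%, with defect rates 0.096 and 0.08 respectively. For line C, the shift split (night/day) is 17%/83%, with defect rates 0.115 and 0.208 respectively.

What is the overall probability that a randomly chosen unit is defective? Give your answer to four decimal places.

P(D) ≈ 0.1720

P(D|A) = 0.61·0.039 + 0.39·0.189 = 0.02379 + 0.07371 = 0.0975
P(D|B) = 0.62·0.096 + 0.38·0.08 = 0.05952 + 0.0304 = 0.08992
P(D|C) = 0.17·0.115 + 0.83·0.208 = 0.01955 + 0.17264 = 0.19219
Then overall,
P(D) = 0.04·0.0975 + 0.16·0.08992 + 0.8·0.19219
      = 0.0039 + 0.0143872 + 0.153752 = 0.1720392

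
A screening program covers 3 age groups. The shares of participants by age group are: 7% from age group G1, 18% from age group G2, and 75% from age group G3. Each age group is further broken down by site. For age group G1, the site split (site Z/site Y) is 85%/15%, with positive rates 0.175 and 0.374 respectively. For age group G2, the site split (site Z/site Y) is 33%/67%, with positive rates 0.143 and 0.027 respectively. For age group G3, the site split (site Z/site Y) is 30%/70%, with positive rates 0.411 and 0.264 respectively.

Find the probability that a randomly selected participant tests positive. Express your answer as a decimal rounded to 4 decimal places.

P(T|G1) = 0.85·0.175 + 0.15·0.374 = 0.14875 + 0.0561 = 0.20485
P(T|G2) = 0.33·0.143 + 0.67·0.027 = 0.04719 + 0.01809 = 0.06528
P(T|G3) = 0.3·0.411 + 0.7·0.264 = 0.1233 + 0.1848 = 0.3081
By total probability over the outer partition,
P(T) = 0.07·0.20485 + 0.18·0.06528 + 0.75·0.3081
      = 0.0143395 + 0.0117504 + 0.231075 = 0.2571649

P(T) ≈ 0.2572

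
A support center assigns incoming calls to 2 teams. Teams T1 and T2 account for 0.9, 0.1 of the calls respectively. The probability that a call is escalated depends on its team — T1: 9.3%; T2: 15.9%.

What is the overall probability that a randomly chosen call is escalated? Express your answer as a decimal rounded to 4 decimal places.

By the law of total probability,
P(E) = P(E|T1)·P(T1) + P(E|T2)·P(T2)
      = 0.093·0.9 + 0.159·0.1
      = 0.0837 + 0.0159 = 0.0996

0.0996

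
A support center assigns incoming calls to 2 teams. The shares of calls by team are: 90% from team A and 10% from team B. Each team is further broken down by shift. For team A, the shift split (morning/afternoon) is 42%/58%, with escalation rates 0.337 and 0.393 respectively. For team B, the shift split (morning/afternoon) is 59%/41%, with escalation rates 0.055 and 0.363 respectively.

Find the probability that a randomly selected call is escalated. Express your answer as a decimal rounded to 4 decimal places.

P(E) ≈ 0.3507

P(E|A) = 0.42·0.337 + 0.58·0.393 = 0.14154 + 0.22794 = 0.36948
P(E|B) = 0.59·0.055 + 0.41·0.363 = 0.03245 + 0.14883 = 0.18128
By total probability over the outer partition,
P(E) = 0.9·0.36948 + 0.1·0.18128
      = 0.332532 + 0.018128 = 0.35066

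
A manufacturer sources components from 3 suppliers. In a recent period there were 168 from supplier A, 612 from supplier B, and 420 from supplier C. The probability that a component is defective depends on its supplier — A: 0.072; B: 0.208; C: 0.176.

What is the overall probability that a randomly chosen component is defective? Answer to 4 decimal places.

P(D) ≈ 0.1778

Total: 168 + 612 + 420 = 1200.
P(A) = 168/1200 = 0.14. P(B) = 612/1200 = 0.51. P(C) = 420/1200 = 0.35.
Using total probability over the partition,
P(D) = P(D|A)·P(A) + P(D|B)·P(B) + P(D|C)·P(C)
      = 0.072·0.14 + 0.208·0.51 + 0.176·0.35
      = 0.01008 + 0.10608 + 0.0616 = 0.17776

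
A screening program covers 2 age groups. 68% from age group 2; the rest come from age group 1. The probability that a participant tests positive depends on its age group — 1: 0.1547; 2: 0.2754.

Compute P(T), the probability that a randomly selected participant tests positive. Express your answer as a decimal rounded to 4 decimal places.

0.2368

P(1) = 1 − (0.68) = 0.32.
Using total probability over the partition,
P(T) = P(T|1)·P(1) + P(T|2)·P(2)
      = 0.1547·0.32 + 0.2754·0.68
      = 0.049504 + 0.187272 = 0.236776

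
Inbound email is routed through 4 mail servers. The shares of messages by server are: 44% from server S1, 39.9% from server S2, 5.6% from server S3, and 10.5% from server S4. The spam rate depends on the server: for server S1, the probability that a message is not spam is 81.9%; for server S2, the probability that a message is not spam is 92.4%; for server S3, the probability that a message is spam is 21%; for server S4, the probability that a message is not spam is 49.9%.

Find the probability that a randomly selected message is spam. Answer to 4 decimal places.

P(S) ≈ 0.1743

P(S|S1) = 1 − 0.819 = 0.181.
P(S|S2) = 1 − 0.924 = 0.076.
P(S|S4) = 1 − 0.499 = 0.501.
Using total probability over the partition,
P(S) = P(S|S1)·P(S1) + P(S|S2)·P(S2) + P(S|S3)·P(S3) + P(S|S4)·P(S4)
      = 0.181·0.44 + 0.076·0.399 + 0.21·0.056 + 0.501·0.105
      = 0.07964 + 0.030324 + 0.01176 + 0.052605 = 0.174329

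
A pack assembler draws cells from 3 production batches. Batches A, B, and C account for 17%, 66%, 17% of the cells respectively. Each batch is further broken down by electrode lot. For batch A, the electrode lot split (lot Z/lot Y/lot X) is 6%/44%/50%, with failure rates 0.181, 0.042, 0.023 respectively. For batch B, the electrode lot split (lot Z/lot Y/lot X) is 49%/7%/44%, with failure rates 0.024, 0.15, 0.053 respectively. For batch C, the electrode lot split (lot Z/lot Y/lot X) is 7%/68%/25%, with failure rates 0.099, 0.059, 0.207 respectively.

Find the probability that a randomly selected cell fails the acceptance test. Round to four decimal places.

P(F) ≈ 0.0538

P(F|A) = 0.06·0.181 + 0.44·0.042 + 0.5·0.023 = 0.01086 + 0.01848 + 0.0115 = 0.04084
P(F|B) = 0.49·0.024 + 0.07·0.15 + 0.44·0.053 = 0.01176 + 0.0105 + 0.02332 = 0.04558
P(F|C) = 0.07·0.099 + 0.68·0.059 + 0.25·0.207 = 0.00693 + 0.04012 + 0.05175 = 0.0988
Then overall,
P(F) = 0.17·0.04084 + 0.66·0.04558 + 0.17·0.0988
      = 0.0069428 + 0.0300828 + 0.016796 = 0.0538216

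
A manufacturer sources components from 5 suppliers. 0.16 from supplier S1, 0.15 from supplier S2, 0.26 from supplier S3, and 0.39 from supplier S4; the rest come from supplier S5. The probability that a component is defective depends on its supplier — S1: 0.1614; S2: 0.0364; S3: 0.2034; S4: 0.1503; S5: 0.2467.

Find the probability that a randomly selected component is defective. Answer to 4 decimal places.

P(S5) = 1 − (0.16 + 0.15 + 0.26 + 0.39) = 0.04.
Using total probability over the partition,
P(D) = P(D|S1)·P(S1) + P(D|S2)·P(S2) + P(D|S3)·P(S3) + P(D|S4)·P(S4) + P(D|S5)·P(S5)
      = 0.1614·0.16 + 0.0364·0.15 + 0.2034·0.26 + 0.1503·0.39 + 0.2467·0.04
      = 0.025824 + 0.00546 + 0.052884 + 0.058617 + 0.009868 = 0.152653

P(D) ≈ 0.1527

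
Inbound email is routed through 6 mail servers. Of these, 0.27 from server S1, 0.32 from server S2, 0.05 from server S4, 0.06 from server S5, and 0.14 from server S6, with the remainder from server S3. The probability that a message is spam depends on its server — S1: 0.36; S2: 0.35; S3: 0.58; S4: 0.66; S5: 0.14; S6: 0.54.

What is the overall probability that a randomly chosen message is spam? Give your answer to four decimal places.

P(S) ≈ 0.4190

P(S3) = 1 − (0.27 + 0.32 + 0.05 + 0.06 + 0.14) = 0.16.
Using total probability over the partition,
P(S) = P(S|S1)·P(S1) + P(S|S2)·P(S2) + P(S|S3)·P(S3) + P(S|S4)·P(S4) + P(S|S5)·P(S5) + P(S|S6)·P(S6)
      = 0.36·0.27 + 0.35·0.32 + 0.58·0.16 + 0.66·0.05 + 0.14·0.06 + 0.54·0.14
      = 0.0972 + 0.112 + 0.0928 + 0.033 + 0.0084 + 0.0756 = 0.419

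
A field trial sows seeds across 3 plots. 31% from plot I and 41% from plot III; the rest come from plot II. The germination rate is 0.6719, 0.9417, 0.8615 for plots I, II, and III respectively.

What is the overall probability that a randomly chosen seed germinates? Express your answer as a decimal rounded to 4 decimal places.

0.8252

P(II) = 1 − (0.31 + 0.41) = 0.28.
Using total probability over the partition,
P(G) = P(G|I)·P(I) + P(G|II)·P(II) + P(G|III)·P(III)
      = 0.6719·0.31 + 0.9417·0.28 + 0.8615·0.41
      = 0.208289 + 0.263676 + 0.353215 = 0.82518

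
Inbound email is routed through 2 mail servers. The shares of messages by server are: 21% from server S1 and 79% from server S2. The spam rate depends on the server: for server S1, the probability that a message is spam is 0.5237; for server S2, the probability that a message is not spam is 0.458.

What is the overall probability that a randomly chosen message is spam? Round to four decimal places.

P(S|S2) = 1 − 0.458 = 0.542.
P(S) = P(S|S1)·P(S1) + P(S|S2)·P(S2)
      = 0.5237·0.21 + 0.542·0.79
      = 0.109977 + 0.42818 = 0.538157

P(S) ≈ 0.5382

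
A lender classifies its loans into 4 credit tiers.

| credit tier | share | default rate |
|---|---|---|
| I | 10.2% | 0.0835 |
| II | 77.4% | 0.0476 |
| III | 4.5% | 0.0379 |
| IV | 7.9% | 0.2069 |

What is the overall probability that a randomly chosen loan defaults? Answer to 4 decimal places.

P(D) ≈ 0.0634

By the law of total probability,
P(D) = P(D|I)·P(I) + P(D|II)·P(II) + P(D|III)·P(III) + P(D|IV)·P(IV)
      = 0.0835·0.102 + 0.0476·0.774 + 0.0379·0.045 + 0.2069·0.079
      = 0.008517 + 0.0368424 + 0.0017055 + 0.0163451 = 0.06341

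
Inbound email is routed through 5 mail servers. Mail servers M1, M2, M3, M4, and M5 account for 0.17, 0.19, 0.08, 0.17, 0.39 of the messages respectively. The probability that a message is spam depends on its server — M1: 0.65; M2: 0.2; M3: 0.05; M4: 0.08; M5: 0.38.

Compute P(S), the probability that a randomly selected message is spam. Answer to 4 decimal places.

0.3143

Summing over the partition,
P(S) = P(S|M1)·P(M1) + P(S|M2)·P(M2) + P(S|M3)·P(M3) + P(S|M4)·P(M4) + P(S|M5)·P(M5)
      = 0.65·0.17 + 0.2·0.19 + 0.05·0.08 + 0.08·0.17 + 0.38·0.39
      = 0.1105 + 0.038 + 0.004 + 0.0136 + 0.1482 = 0.3143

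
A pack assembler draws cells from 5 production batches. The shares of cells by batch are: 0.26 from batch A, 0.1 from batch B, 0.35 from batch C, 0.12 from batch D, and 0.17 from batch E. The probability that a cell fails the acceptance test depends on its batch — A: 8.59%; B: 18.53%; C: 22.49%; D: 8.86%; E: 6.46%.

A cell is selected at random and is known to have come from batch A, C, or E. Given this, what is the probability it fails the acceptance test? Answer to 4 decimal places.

P(F|S) ≈ 0.1436

Let S = {A, C, E}.
P(S) = 0.26 + 0.35 + 0.17 = 0.78.
P(F ∩ S) = 0.0859·0.26 + 0.2249·0.35 + 0.0646·0.17 = 0.022334 + 0.078715 + 0.010982 = 0.112031.
P(F | S) = 0.112031 / 0.78 = 0.143629…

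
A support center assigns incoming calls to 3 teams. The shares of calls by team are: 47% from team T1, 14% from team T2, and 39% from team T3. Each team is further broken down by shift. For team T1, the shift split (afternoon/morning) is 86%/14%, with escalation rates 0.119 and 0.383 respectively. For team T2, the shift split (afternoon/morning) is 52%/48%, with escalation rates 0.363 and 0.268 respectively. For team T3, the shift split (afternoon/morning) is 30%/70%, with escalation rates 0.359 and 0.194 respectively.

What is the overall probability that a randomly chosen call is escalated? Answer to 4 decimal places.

P(E|T1) = 0.86·0.119 + 0.14·0.383 = 0.10234 + 0.05362 = 0.15596
P(E|T2) = 0.52·0.363 + 0.48·0.268 = 0.18876 + 0.12864 = 0.3174
P(E|T3) = 0.3·0.359 + 0.7·0.194 = 0.1077 + 0.1358 = 0.2435
By total probability over the outer partition,
P(E) = 0.47·0.15596 + 0.14·0.3174 + 0.39·0.2435
      = 0.0733012 + 0.044436 + 0.094965 = 0.2127022

0.2127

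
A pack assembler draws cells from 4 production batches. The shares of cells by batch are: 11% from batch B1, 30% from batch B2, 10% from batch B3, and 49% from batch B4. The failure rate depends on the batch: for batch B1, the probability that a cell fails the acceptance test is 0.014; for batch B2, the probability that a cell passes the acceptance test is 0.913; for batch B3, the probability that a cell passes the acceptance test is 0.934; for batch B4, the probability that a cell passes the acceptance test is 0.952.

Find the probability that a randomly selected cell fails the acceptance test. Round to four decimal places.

P(F) ≈ 0.0578

P(F|B2) = 1 − 0.913 = 0.087.
P(F|B3) = 1 − 0.934 = 0.066.
P(F|B4) = 1 − 0.952 = 0.048.
By the law of total probability,
P(F) = P(F|B1)·P(B1) + P(F|B2)·P(B2) + P(F|B3)·P(B3) + P(F|B4)·P(B4)
      = 0.014·0.11 + 0.087·0.3 + 0.066·0.1 + 0.048·0.49
      = 0.00154 + 0.0261 + 0.0066 + 0.02352 = 0.05776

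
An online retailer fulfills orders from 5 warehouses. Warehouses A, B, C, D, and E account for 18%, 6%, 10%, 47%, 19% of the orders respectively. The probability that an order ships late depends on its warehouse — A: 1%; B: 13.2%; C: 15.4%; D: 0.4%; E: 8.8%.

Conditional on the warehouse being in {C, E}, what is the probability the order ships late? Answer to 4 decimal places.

0.1108

Let S = {C, E}.
P(S) = 0.1 + 0.19 = 0.29.
P(L ∩ S) = 0.154·0.1 + 0.088·0.19 = 0.0154 + 0.01672 = 0.03212.
P(L | S) = 0.03212 / 0.29 = 0.110759…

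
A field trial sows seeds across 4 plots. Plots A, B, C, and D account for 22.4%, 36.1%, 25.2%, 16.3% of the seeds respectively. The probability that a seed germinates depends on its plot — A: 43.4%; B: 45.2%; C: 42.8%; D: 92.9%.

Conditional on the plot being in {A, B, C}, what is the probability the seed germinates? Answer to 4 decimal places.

0.4400

Let S = {A, B, C}.
P(S) = 0.224 + 0.361 + 0.252 = 0.837.
P(G ∩ S) = 0.434·0.224 + 0.452·0.361 + 0.428·0.252 = 0.097216 + 0.163172 + 0.107856 = 0.368244.
P(G | S) = 0.368244 / 0.837 = 0.439957…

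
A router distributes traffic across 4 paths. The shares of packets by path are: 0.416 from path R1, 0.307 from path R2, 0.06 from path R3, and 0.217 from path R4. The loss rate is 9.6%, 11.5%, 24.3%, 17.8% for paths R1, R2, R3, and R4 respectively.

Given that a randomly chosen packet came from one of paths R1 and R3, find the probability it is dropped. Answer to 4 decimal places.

Let S = {R1, R3}.
P(S) = 0.416 + 0.06 = 0.476.
P(L ∩ S) = 0.096·0.416 + 0.243·0.06 = 0.039936 + 0.01458 = 0.054516.
P(L | S) = 0.054516 / 0.476 = 0.114529…

P(L|S) ≈ 0.1145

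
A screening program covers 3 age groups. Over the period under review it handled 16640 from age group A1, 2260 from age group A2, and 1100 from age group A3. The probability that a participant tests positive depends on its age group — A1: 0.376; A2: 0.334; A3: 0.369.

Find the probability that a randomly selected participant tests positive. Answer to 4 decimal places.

Total: 16640 + 2260 + 1100 = 20000.
P(A1) = 16640/20000 = 0.832. P(A2) = 2260/20000 = 0.113. P(A3) = 1100/20000 = 0.055.
P(T) = P(T|A1)·P(A1) + P(T|A2)·P(A2) + P(T|A3)·P(A3)
      = 0.376·0.832 + 0.334·0.113 + 0.369·0.055
      = 0.312832 + 0.037742 + 0.020295 = 0.370869

P(T) ≈ 0.3709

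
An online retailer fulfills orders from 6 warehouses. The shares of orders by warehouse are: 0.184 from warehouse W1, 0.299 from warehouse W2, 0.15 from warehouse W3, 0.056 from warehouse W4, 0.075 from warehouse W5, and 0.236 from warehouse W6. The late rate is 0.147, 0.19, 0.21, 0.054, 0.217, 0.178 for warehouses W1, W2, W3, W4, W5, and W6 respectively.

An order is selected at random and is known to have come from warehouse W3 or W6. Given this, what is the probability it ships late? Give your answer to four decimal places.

P(L|S) ≈ 0.1904

Let S = {W3, W6}.
P(S) = 0.15 + 0.236 = 0.386.
P(L ∩ S) = 0.21·0.15 + 0.178·0.236 = 0.0315 + 0.042008 = 0.073508.
P(L | S) = 0.073508 / 0.386 = 0.190435…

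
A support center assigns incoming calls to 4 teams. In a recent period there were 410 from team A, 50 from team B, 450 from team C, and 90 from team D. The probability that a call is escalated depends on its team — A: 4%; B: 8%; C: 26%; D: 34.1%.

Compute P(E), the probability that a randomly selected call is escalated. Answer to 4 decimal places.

P(E) ≈ 0.1681

Total: 410 + 50 + 450 + 90 = 1000.
P(A) = 410/1000 = 0.41. P(B) = 50/1000 = 0.05. P(C) = 450/1000 = 0.45. P(D) = 90/1000 = 0.09.
P(E) = P(E|A)·P(A) + P(E|B)·P(B) + P(E|C)·P(C) + P(E|D)·P(D)
      = 0.04·0.41 + 0.08·0.05 + 0.26·0.45 + 0.341·0.09
      = 0.0164 + 0.004 + 0.117 + 0.03069 = 0.16809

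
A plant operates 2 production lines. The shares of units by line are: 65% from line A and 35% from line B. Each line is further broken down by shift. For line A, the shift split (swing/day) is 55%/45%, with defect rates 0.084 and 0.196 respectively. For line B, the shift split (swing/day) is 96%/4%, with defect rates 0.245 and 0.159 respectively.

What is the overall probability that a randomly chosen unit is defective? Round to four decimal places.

P(D|A) = 0.55·0.084 + 0.45·0.196 = 0.0462 + 0.0882 = 0.1344
P(D|B) = 0.96·0.245 + 0.04·0.159 = 0.2352 + 0.00636 = 0.24156
By total probability over the outer partition,
P(D) = 0.65·0.1344 + 0.35·0.24156
      = 0.08736 + 0.084546 = 0.171906

0.1719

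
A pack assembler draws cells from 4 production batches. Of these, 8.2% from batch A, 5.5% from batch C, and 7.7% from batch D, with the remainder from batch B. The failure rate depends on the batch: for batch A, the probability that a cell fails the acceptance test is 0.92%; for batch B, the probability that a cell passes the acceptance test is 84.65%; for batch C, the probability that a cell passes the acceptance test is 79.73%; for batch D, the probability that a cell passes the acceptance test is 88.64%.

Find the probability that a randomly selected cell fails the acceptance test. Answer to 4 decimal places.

0.1413

P(B) = 1 − (0.082 + 0.055 + 0.077) = 0.786.
P(F|B) = 1 − 0.8465 = 0.1535.
P(F|C) = 1 − 0.7973 = 0.2027.
P(F|D) = 1 − 0.8864 = 0.1136.
P(F) = P(F|A)·P(A) + P(F|B)·P(B) + P(F|C)·P(C) + P(F|D)·P(D)
      = 0.0092·0.082 + 0.1535·0.786 + 0.2027·0.055 + 0.1136·0.077
      = 0.0007544 + 0.120651 + 0.0111485 + 0.0087472 = 0.1413011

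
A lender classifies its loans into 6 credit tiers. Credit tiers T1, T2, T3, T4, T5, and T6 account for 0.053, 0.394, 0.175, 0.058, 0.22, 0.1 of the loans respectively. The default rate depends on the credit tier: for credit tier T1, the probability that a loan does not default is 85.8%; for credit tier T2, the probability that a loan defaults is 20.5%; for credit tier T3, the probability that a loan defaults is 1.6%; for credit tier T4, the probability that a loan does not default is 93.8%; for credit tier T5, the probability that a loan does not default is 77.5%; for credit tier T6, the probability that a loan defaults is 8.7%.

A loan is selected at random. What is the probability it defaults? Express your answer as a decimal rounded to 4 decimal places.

P(D|T1) = 1 − 0.858 = 0.142.
P(D|T4) = 1 − 0.938 = 0.062.
P(D|T5) = 1 − 0.775 = 0.225.
P(D) = P(D|T1)·P(T1) + P(D|T2)·P(T2) + P(D|T3)·P(T3) + P(D|T4)·P(T4) + P(D|T5)·P(T5) + P(D|T6)·P(T6)
      = 0.142·0.053 + 0.205·0.394 + 0.016·0.175 + 0.062·0.058 + 0.225·0.22 + 0.087·0.1
      = 0.007526 + 0.08077 + 0.0028 + 0.003596 + 0.0495 + 0.0087 = 0.152892

P(D) ≈ 0.1529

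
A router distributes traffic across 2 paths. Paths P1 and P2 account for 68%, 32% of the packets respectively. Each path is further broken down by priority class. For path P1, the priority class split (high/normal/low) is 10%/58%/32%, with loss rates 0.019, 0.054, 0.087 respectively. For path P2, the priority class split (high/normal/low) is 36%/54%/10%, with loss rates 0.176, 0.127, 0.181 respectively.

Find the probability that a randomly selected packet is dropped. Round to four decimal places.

P(L) ≈ 0.0895

P(L|P1) = 0.1·0.019 + 0.58·0.054 + 0.32·0.087 = 0.0019 + 0.03132 + 0.02784 = 0.06106
P(L|P2) = 0.36·0.176 + 0.54·0.127 + 0.1·0.181 = 0.06336 + 0.06858 + 0.0181 = 0.15004
Then overall,
P(L) = 0.68·0.06106 + 0.32·0.15004
      = 0.0415208 + 0.0480128 = 0.0895336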